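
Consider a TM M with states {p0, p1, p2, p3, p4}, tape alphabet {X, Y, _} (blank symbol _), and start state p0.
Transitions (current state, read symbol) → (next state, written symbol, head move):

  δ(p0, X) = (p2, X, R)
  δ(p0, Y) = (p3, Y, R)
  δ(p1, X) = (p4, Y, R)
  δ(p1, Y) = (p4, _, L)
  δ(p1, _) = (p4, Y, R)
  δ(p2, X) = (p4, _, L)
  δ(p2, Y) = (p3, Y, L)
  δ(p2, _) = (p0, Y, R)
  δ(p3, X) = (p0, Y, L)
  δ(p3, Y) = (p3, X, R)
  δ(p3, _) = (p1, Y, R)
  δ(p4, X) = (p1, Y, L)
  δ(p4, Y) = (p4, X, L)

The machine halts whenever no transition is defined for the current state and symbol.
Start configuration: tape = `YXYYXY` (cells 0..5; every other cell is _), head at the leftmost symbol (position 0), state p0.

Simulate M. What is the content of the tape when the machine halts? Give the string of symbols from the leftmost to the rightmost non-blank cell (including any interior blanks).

p0 | [Y]XYYXY___   read Y → write Y, move R, go to p3
p3 | Y[X]YYXY___   read X → write Y, move L, go to p0
p0 | [Y]YYYXY___   read Y → write Y, move R, go to p3
p3 | Y[Y]YYXY___   read Y → write X, move R, go to p3
p3 | YX[Y]YXY___   read Y → write X, move R, go to p3
p3 | YXX[Y]XY___   read Y → write X, move R, go to p3
p3 | YXXX[X]Y___   read X → write Y, move L, go to p0
p0 | YXX[X]YY___   read X → write X, move R, go to p2
p2 | YXXX[Y]Y___   read Y → write Y, move L, go to p3
p3 | YXX[X]YY___   read X → write Y, move L, go to p0
p0 | YX[X]YYY___   read X → write X, move R, go to p2
p2 | YXX[Y]YY___   read Y → write Y, move L, go to p3
p3 | YX[X]YYY___   read X → write Y, move L, go to p0
p0 | Y[X]YYYY___   read X → write X, move R, go to p2
p2 | YX[Y]YYY___   read Y → write Y, move L, go to p3
p3 | Y[X]YYYY___   read X → write Y, move L, go to p0
p0 | [Y]YYYYY___   read Y → write Y, move R, go to p3
p3 | Y[Y]YYYY___   read Y → write X, move R, go to p3
p3 | YX[Y]YYY___   read Y → write X, move R, go to p3
p3 | YXX[Y]YY___   read Y → write X, move R, go to p3
p3 | YXXX[Y]Y___   read Y → write X, move R, go to p3
p3 | YXXXX[Y]___   read Y → write X, move R, go to p3
p3 | YXXXXX[_]__   read _ → write Y, move R, go to p1
p1 | YXXXXXY[_]_   read _ → write Y, move R, go to p4
p4 | YXXXXXYY[_]
The non-blank tape span at halt is YXXXXXYY.

YXXXXXYY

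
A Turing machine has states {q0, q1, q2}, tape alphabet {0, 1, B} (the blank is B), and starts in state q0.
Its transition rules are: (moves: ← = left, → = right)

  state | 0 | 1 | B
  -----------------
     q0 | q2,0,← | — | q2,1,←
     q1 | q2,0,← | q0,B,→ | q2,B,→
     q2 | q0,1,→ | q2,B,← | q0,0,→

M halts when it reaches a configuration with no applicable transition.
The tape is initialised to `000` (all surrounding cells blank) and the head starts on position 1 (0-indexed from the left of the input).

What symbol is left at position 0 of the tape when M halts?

1

q0 | B0[0]0   read 0 → write 0, move ←, go to q2
q2 | B[0]00   read 0 → write 1, move →, go to q0
q0 | B1[0]0   read 0 → write 0, move ←, go to q2
q2 | B[1]00   read 1 → write B, move ←, go to q2
q2 | [B]B00   read B → write 0, move →, go to q0
q0 | 0[B]00   read B → write 1, move ←, go to q2
q2 | [0]100   read 0 → write 1, move →, go to q0
q0 | 1[1]00
Cell 0 holds 1 when M halts.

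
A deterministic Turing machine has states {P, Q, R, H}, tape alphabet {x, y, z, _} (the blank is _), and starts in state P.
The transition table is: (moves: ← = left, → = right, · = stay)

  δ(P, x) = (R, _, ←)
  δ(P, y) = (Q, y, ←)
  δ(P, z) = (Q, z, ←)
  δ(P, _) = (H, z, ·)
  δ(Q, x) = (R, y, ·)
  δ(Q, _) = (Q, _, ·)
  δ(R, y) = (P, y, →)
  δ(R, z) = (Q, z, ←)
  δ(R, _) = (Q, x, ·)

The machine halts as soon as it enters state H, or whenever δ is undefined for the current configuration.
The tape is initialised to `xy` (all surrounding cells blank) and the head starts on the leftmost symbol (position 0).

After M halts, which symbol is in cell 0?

P | _[x]y   read x → write _, move ←, go to R
R | [_]_y   read _ → write x, move ·, go to Q
Q | [x]_y   read x → write y, move ·, go to R
R | [y]_y   read y → write y, move →, go to P
P | y[_]y   read _ → write z, move ·, go to H
H | y[z]y
Cell 0 holds z when M halts.

z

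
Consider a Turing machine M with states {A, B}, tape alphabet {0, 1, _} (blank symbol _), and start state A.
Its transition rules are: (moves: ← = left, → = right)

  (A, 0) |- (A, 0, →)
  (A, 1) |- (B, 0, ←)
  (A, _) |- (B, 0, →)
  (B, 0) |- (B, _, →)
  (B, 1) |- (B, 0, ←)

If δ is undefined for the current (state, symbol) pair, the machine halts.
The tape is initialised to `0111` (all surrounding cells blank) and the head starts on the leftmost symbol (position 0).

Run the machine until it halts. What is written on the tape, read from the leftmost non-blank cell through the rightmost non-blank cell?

01

state=A head=0 tape=[0]111   (A,0)→(A,0,→)
state=A head=1 tape=0[1]11   (A,1)→(B,0,←)
state=B head=0 tape=[0]011   (B,0)→(B,_,→)
state=B head=1 tape=_[0]11   (B,0)→(B,_,→)
state=B head=2 tape=__[1]1   (B,1)→(B,0,←)
state=B head=1 tape=_[_]01
The non-blank tape span at halt is 01.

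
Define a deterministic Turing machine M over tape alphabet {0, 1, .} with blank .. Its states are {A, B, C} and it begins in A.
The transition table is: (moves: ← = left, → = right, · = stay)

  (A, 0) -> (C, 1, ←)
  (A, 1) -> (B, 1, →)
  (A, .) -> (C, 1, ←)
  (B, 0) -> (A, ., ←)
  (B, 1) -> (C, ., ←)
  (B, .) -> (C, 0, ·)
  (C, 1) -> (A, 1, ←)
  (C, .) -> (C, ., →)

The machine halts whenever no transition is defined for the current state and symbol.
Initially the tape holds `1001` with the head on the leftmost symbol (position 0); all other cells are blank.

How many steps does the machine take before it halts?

4

A | [1]001   read 1 → write 1, move →, go to B
B | 1[0]01   read 0 → write ., move ←, go to A
A | [1].01   read 1 → write 1, move →, go to B
B | 1[.]01   read . → write 0, move ·, go to C
C | 1[0]01
M halts after 4 transitions.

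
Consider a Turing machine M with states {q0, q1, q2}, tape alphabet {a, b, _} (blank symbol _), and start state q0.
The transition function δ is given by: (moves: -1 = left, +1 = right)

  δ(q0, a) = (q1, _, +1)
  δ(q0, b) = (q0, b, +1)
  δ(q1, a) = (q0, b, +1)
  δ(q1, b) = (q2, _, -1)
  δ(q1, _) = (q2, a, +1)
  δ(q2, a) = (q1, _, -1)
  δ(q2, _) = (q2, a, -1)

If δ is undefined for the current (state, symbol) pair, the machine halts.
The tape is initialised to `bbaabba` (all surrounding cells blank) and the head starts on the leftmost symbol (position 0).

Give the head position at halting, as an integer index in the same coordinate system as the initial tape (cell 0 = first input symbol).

state=q0 head=0 tape=[b]baabba__   (q0,b)→(q0,b,+1)
state=q0 head=1 tape=b[b]aabba__   (q0,b)→(q0,b,+1)
state=q0 head=2 tape=bb[a]abba__   (q0,a)→(q1,_,+1)
state=q1 head=3 tape=bb_[a]bba__   (q1,a)→(q0,b,+1)
state=q0 head=4 tape=bb_b[b]ba__   (q0,b)→(q0,b,+1)
state=q0 head=5 tape=bb_bb[b]a__   (q0,b)→(q0,b,+1)
state=q0 head=6 tape=bb_bbb[a]__   (q0,a)→(q1,_,+1)
state=q1 head=7 tape=bb_bbb_[_]_   (q1,_)→(q2,a,+1)
state=q2 head=8 tape=bb_bbb_a[_]   (q2,_)→(q2,a,-1)
state=q2 head=7 tape=bb_bbb_[a]a   (q2,a)→(q1,_,-1)
state=q1 head=6 tape=bb_bbb[_]_a   (q1,_)→(q2,a,+1)
state=q2 head=7 tape=bb_bbba[_]a   (q2,_)→(q2,a,-1)
state=q2 head=6 tape=bb_bbb[a]aa   (q2,a)→(q1,_,-1)
state=q1 head=5 tape=bb_bb[b]_aa   (q1,b)→(q2,_,-1)
state=q2 head=4 tape=bb_b[b]__aa
At halt the head is at cell 4.

4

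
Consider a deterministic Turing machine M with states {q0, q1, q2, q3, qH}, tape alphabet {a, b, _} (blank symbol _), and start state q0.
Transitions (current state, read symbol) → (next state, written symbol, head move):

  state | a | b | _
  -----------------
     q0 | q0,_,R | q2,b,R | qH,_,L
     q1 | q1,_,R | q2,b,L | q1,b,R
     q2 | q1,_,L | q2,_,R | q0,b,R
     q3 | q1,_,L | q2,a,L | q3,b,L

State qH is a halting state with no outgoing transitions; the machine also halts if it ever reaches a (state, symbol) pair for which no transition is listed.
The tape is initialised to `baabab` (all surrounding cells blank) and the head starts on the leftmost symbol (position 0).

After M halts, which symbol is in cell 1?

b

state=q0 head=0 tape=_[b]aabab__   (q0,b)→(q2,b,R)
state=q2 head=1 tape=_b[a]abab__   (q2,a)→(q1,_,L)
state=q1 head=0 tape=_[b]_abab__   (q1,b)→(q2,b,L)
state=q2 head=-1 tape=[_]b_abab__   (q2,_)→(q0,b,R)
state=q0 head=0 tape=b[b]_abab__   (q0,b)→(q2,b,R)
state=q2 head=1 tape=bb[_]abab__   (q2,_)→(q0,b,R)
state=q0 head=2 tape=bbb[a]bab__   (q0,a)→(q0,_,R)
state=q0 head=3 tape=bbb_[b]ab__   (q0,b)→(q2,b,R)
state=q2 head=4 tape=bbb_b[a]b__   (q2,a)→(q1,_,L)
state=q1 head=3 tape=bbb_[b]_b__   (q1,b)→(q2,b,L)
state=q2 head=2 tape=bbb[_]b_b__   (q2,_)→(q0,b,R)
state=q0 head=3 tape=bbbb[b]_b__   (q0,b)→(q2,b,R)
state=q2 head=4 tape=bbbbb[_]b__   (q2,_)→(q0,b,R)
state=q0 head=5 tape=bbbbbb[b]__   (q0,b)→(q2,b,R)
state=q2 head=6 tape=bbbbbbb[_]_   (q2,_)→(q0,b,R)
state=q0 head=7 tape=bbbbbbbb[_]   (q0,_)→(qH,_,L)
state=qH head=6 tape=bbbbbbb[b]_
Cell 1 holds b when M halts.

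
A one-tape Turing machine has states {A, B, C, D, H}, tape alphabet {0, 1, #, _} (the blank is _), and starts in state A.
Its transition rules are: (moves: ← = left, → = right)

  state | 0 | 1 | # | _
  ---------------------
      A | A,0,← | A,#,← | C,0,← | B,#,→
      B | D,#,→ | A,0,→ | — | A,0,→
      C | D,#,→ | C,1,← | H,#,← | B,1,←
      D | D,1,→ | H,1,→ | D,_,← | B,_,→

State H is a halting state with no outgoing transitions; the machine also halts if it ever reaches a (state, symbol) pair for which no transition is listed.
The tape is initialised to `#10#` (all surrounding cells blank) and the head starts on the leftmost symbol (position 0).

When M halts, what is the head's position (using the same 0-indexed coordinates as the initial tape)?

2

state=A head=0 tape=____[#]10#   (A,#)→(C,0,←)
state=C head=-1 tape=___[_]010#   (C,_)→(B,1,←)
state=B head=-2 tape=__[_]1010#   (B,_)→(A,0,→)
state=A head=-1 tape=__0[1]010#   (A,1)→(A,#,←)
state=A head=-2 tape=__[0]#010#   (A,0)→(A,0,←)
state=A head=-3 tape=_[_]0#010#   (A,_)→(B,#,→)
state=B head=-2 tape=_#[0]#010#   (B,0)→(D,#,→)
state=D head=-1 tape=_##[#]010#   (D,#)→(D,_,←)
state=D head=-2 tape=_#[#]_010#   (D,#)→(D,_,←)
state=D head=-3 tape=_[#]__010#   (D,#)→(D,_,←)
state=D head=-4 tape=[_]___010#   (D,_)→(B,_,→)
state=B head=-3 tape=_[_]__010#   (B,_)→(A,0,→)
state=A head=-2 tape=_0[_]_010#   (A,_)→(B,#,→)
state=B head=-1 tape=_0#[_]010#   (B,_)→(A,0,→)
state=A head=0 tape=_0#0[0]10#   (A,0)→(A,0,←)
state=A head=-1 tape=_0#[0]010#   (A,0)→(A,0,←)
state=A head=-2 tape=_0[#]0010#   (A,#)→(C,0,←)
state=C head=-3 tape=_[0]00010#   (C,0)→(D,#,→)
state=D head=-2 tape=_#[0]0010#   (D,0)→(D,1,→)
state=D head=-1 tape=_#1[0]010#   (D,0)→(D,1,→)
state=D head=0 tape=_#11[0]10#   (D,0)→(D,1,→)
state=D head=1 tape=_#111[1]0#   (D,1)→(H,1,→)
state=H head=2 tape=_#1111[0]#
At halt the head is at cell 2.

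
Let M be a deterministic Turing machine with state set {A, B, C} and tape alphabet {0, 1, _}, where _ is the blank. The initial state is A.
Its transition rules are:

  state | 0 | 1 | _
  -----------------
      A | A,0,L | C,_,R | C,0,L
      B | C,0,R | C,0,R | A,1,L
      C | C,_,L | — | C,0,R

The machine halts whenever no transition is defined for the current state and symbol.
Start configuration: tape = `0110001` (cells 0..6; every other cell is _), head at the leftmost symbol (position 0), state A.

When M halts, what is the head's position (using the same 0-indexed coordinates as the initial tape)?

1

state=A head=0 tape=____[0]110001   (A,0)→(A,0,L)
state=A head=-1 tape=___[_]0110001   (A,_)→(C,0,L)
state=C head=-2 tape=__[_]00110001   (C,_)→(C,0,R)
state=C head=-1 tape=__0[0]0110001   (C,0)→(C,_,L)
state=C head=-2 tape=__[0]_0110001   (C,0)→(C,_,L)
state=C head=-3 tape=_[_]__0110001   (C,_)→(C,0,R)
state=C head=-2 tape=_0[_]_0110001   (C,_)→(C,0,R)
state=C head=-1 tape=_00[_]0110001   (C,_)→(C,0,R)
state=C head=0 tape=_000[0]110001   (C,0)→(C,_,L)
state=C head=-1 tape=_00[0]_110001   (C,0)→(C,_,L)
state=C head=-2 tape=_0[0]__110001   (C,0)→(C,_,L)
state=C head=-3 tape=_[0]___110001   (C,0)→(C,_,L)
state=C head=-4 tape=[_]____110001   (C,_)→(C,0,R)
state=C head=-3 tape=0[_]___110001   (C,_)→(C,0,R)
state=C head=-2 tape=00[_]__110001   (C,_)→(C,0,R)
state=C head=-1 tape=000[_]_110001   (C,_)→(C,0,R)
state=C head=0 tape=0000[_]110001   (C,_)→(C,0,R)
state=C head=1 tape=00000[1]10001
At halt the head is at cell 1.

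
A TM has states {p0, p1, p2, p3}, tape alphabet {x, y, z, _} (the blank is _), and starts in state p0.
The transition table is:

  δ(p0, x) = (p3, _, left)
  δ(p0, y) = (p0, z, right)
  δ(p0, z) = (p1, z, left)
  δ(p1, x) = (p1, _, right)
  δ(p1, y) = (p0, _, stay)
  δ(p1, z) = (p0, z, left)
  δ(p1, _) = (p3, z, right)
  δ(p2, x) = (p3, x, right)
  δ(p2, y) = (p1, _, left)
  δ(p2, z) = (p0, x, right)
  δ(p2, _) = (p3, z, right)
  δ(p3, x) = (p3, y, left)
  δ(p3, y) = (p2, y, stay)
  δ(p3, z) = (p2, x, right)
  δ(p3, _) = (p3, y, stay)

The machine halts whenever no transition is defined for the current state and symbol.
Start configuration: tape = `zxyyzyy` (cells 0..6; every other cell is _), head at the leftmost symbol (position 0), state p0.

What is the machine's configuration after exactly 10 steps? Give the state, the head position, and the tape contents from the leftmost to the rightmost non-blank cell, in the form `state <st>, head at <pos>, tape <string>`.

state p1, head at 2, tape zx_z_zyy

p0 | _[z]xyyzyy   read z → write z, move left, go to p1
p1 | [_]zxyyzyy   read _ → write z, move right, go to p3
p3 | z[z]xyyzyy   read z → write x, move right, go to p2
p2 | zx[x]yyzyy   read x → write x, move right, go to p3
p3 | zxx[y]yzyy   read y → write y, move stay, go to p2
p2 | zxx[y]yzyy   read y → write _, move left, go to p1
p1 | zx[x]_yzyy   read x → write _, move right, go to p1
p1 | zx_[_]yzyy   read _ → write z, move right, go to p3
p3 | zx_z[y]zyy   read y → write y, move stay, go to p2
p2 | zx_z[y]zyy   read y → write _, move left, go to p1
p1 | zx_[z]_zyy
After 10 steps: state p1, head at 2, tape zx_z_zyy.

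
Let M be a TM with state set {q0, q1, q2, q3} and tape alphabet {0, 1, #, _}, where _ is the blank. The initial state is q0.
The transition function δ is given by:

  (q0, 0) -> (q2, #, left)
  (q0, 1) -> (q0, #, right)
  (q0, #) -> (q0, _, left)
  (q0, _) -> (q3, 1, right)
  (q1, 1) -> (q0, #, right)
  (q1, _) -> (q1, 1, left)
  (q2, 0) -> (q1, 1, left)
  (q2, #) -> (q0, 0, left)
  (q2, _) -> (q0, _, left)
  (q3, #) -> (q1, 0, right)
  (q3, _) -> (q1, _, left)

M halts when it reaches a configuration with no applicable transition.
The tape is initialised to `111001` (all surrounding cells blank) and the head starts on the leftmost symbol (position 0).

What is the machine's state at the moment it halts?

q0 | _[1]11001   read 1 → write #, move right, go to q0
q0 | _#[1]1001   read 1 → write #, move right, go to q0
q0 | _##[1]001   read 1 → write #, move right, go to q0
q0 | _###[0]01   read 0 → write #, move left, go to q2
q2 | _##[#]#01   read # → write 0, move left, go to q0
q0 | _#[#]0#01   read # → write _, move left, go to q0
q0 | _[#]_0#01   read # → write _, move left, go to q0
q0 | [_]__0#01   read _ → write 1, move right, go to q3
q3 | 1[_]_0#01   read _ → write _, move left, go to q1
q1 | [1]__0#01   read 1 → write #, move right, go to q0
q0 | #[_]_0#01   read _ → write 1, move right, go to q3
q3 | #1[_]0#01   read _ → write _, move left, go to q1
q1 | #[1]_0#01   read 1 → write #, move right, go to q0
q0 | ##[_]0#01   read _ → write 1, move right, go to q3
q3 | ##1[0]#01
No transition is defined for (q3, 0); M halts in state q3.

q3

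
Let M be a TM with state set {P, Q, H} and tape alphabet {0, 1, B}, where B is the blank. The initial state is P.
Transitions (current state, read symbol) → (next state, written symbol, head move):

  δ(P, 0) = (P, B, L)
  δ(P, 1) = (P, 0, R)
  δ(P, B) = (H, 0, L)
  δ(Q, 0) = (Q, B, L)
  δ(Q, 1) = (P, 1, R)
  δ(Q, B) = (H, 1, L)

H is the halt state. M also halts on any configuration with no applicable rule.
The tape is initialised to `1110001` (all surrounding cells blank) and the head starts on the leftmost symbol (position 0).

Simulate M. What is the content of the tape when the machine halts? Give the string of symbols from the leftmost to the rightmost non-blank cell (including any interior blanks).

0BBBB001

state=P head=0 tape=BB[1]110001   (P,1)→(P,0,R)
state=P head=1 tape=BB0[1]10001   (P,1)→(P,0,R)
state=P head=2 tape=BB00[1]0001   (P,1)→(P,0,R)
state=P head=3 tape=BB000[0]001   (P,0)→(P,B,L)
state=P head=2 tape=BB00[0]B001   (P,0)→(P,B,L)
state=P head=1 tape=BB0[0]BB001   (P,0)→(P,B,L)
state=P head=0 tape=BB[0]BBB001   (P,0)→(P,B,L)
state=P head=-1 tape=B[B]BBBB001   (P,B)→(H,0,L)
state=H head=-2 tape=[B]0BBBB001
The non-blank tape span at halt is 0BBBB001.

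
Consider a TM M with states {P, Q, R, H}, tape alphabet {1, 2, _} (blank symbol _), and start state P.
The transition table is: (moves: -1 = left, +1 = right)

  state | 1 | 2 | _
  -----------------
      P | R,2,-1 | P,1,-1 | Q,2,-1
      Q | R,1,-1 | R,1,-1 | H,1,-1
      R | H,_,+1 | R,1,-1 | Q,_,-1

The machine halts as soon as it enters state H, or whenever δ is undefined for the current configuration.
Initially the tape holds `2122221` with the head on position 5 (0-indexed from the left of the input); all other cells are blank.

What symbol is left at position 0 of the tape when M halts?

state=P head=5 tape=___21222[2]1   (P,2)→(P,1,-1)
state=P head=4 tape=___2122[2]11   (P,2)→(P,1,-1)
state=P head=3 tape=___212[2]111   (P,2)→(P,1,-1)
state=P head=2 tape=___21[2]1111   (P,2)→(P,1,-1)
state=P head=1 tape=___2[1]11111   (P,1)→(R,2,-1)
state=R head=0 tape=___[2]211111   (R,2)→(R,1,-1)
state=R head=-1 tape=__[_]1211111   (R,_)→(Q,_,-1)
state=Q head=-2 tape=_[_]_1211111   (Q,_)→(H,1,-1)
state=H head=-3 tape=[_]1_1211111
Cell 0 holds 1 when M halts.

1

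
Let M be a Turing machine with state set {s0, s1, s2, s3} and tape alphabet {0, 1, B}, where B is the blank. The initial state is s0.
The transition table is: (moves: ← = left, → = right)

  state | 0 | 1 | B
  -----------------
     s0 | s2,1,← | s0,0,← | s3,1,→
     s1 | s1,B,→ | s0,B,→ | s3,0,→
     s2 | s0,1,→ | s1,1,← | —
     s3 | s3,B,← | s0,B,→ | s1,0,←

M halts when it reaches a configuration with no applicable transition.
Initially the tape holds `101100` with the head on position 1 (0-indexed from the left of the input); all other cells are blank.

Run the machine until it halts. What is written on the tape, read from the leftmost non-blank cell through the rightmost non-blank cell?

s0 | B1[0]1100B   read 0 → write 1, move ←, go to s2
s2 | B[1]11100B   read 1 → write 1, move ←, go to s1
s1 | [B]111100B   read B → write 0, move →, go to s3
s3 | 0[1]11100B   read 1 → write B, move →, go to s0
s0 | 0B[1]1100B   read 1 → write 0, move ←, go to s0
s0 | 0[B]01100B   read B → write 1, move →, go to s3
s3 | 01[0]1100B   read 0 → write B, move ←, go to s3
s3 | 0[1]B1100B   read 1 → write B, move →, go to s0
s0 | 0B[B]1100B   read B → write 1, move →, go to s3
s3 | 0B1[1]100B   read 1 → write B, move →, go to s0
s0 | 0B1B[1]00B   read 1 → write 0, move ←, go to s0
s0 | 0B1[B]000B   read B → write 1, move →, go to s3
s3 | 0B11[0]00B   read 0 → write B, move ←, go to s3
s3 | 0B1[1]B00B   read 1 → write B, move →, go to s0
s0 | 0B1B[B]00B   read B → write 1, move →, go to s3
s3 | 0B1B1[0]0B   read 0 → write B, move ←, go to s3
s3 | 0B1B[1]B0B   read 1 → write B, move →, go to s0
s0 | 0B1BB[B]0B   read B → write 1, move →, go to s3
s3 | 0B1BB1[0]B   read 0 → write B, move ←, go to s3
s3 | 0B1BB[1]BB   read 1 → write B, move →, go to s0
s0 | 0B1BBB[B]B   read B → write 1, move →, go to s3
s3 | 0B1BBB1[B]   read B → write 0, move ←, go to s1
s1 | 0B1BBB[1]0   read 1 → write B, move →, go to s0
s0 | 0B1BBBB[0]   read 0 → write 1, move ←, go to s2
s2 | 0B1BBB[B]1
The non-blank tape span at halt is 0B1BBBB1.

0B1BBBB1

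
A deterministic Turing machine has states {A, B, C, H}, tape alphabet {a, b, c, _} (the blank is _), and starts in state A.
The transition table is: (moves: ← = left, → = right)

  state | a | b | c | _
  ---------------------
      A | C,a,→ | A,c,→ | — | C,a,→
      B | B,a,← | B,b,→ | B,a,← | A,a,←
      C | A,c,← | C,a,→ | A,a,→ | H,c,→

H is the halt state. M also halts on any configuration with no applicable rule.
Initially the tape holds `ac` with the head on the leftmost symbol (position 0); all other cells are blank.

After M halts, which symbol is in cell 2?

A | [a]c___   read a → write a, move →, go to C
C | a[c]___   read c → write a, move →, go to A
A | aa[_]__   read _ → write a, move →, go to C
C | aaa[_]_   read _ → write c, move →, go to H
H | aaac[_]
Cell 2 holds a when M halts.

a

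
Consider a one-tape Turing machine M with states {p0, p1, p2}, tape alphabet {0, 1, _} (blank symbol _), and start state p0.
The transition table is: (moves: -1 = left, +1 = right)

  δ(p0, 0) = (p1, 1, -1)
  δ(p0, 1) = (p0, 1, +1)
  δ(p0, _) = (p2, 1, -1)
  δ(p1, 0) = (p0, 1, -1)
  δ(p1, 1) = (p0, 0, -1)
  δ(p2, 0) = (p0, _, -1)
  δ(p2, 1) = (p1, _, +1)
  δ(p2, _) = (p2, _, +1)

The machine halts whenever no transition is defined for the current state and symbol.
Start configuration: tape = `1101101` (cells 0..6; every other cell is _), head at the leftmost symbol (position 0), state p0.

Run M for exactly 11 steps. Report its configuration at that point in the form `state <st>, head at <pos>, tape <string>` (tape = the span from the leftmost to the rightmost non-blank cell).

state p0, head at -1, tape 1111101

state=p0 head=0 tape=__[1]101101   (p0,1)→(p0,1,+1)
state=p0 head=1 tape=__1[1]01101   (p0,1)→(p0,1,+1)
state=p0 head=2 tape=__11[0]1101   (p0,0)→(p1,1,-1)
state=p1 head=1 tape=__1[1]11101   (p1,1)→(p0,0,-1)
state=p0 head=0 tape=__[1]011101   (p0,1)→(p0,1,+1)
state=p0 head=1 tape=__1[0]11101   (p0,0)→(p1,1,-1)
state=p1 head=0 tape=__[1]111101   (p1,1)→(p0,0,-1)
state=p0 head=-1 tape=_[_]0111101   (p0,_)→(p2,1,-1)
state=p2 head=-2 tape=[_]10111101   (p2,_)→(p2,_,+1)
state=p2 head=-1 tape=_[1]0111101   (p2,1)→(p1,_,+1)
state=p1 head=0 tape=__[0]111101   (p1,0)→(p0,1,-1)
state=p0 head=-1 tape=_[_]1111101
After 11 steps: state p0, head at -1, tape 1111101.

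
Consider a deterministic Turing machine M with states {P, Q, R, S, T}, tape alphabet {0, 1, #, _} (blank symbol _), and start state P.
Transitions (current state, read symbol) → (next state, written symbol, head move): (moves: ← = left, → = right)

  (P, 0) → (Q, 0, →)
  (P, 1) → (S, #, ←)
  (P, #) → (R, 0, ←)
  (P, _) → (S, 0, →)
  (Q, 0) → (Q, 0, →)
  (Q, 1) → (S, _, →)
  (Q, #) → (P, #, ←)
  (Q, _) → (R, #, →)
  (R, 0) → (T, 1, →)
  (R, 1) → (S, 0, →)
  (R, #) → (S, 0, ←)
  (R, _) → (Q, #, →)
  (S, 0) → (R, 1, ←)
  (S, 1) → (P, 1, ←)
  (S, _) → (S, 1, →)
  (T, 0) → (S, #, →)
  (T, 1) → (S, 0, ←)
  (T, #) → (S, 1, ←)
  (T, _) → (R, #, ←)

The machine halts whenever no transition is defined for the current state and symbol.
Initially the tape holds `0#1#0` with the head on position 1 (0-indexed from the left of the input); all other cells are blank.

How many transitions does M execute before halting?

state=P head=1 tape=_0[#]1#0   (P,#)→(R,0,←)
state=R head=0 tape=_[0]01#0   (R,0)→(T,1,→)
state=T head=1 tape=_1[0]1#0   (T,0)→(S,#,→)
state=S head=2 tape=_1#[1]#0   (S,1)→(P,1,←)
state=P head=1 tape=_1[#]1#0   (P,#)→(R,0,←)
state=R head=0 tape=_[1]01#0   (R,1)→(S,0,→)
state=S head=1 tape=_0[0]1#0   (S,0)→(R,1,←)
state=R head=0 tape=_[0]11#0   (R,0)→(T,1,→)
state=T head=1 tape=_1[1]1#0   (T,1)→(S,0,←)
state=S head=0 tape=_[1]01#0   (S,1)→(P,1,←)
state=P head=-1 tape=[_]101#0   (P,_)→(S,0,→)
state=S head=0 tape=0[1]01#0   (S,1)→(P,1,←)
state=P head=-1 tape=[0]101#0   (P,0)→(Q,0,→)
state=Q head=0 tape=0[1]01#0   (Q,1)→(S,_,→)
state=S head=1 tape=0_[0]1#0   (S,0)→(R,1,←)
state=R head=0 tape=0[_]11#0   (R,_)→(Q,#,→)
state=Q head=1 tape=0#[1]1#0   (Q,1)→(S,_,→)
state=S head=2 tape=0#_[1]#0   (S,1)→(P,1,←)
state=P head=1 tape=0#[_]1#0   (P,_)→(S,0,→)
state=S head=2 tape=0#0[1]#0   (S,1)→(P,1,←)
state=P head=1 tape=0#[0]1#0   (P,0)→(Q,0,→)
state=Q head=2 tape=0#0[1]#0   (Q,1)→(S,_,→)
state=S head=3 tape=0#0_[#]0
M halts after 22 transitions.

22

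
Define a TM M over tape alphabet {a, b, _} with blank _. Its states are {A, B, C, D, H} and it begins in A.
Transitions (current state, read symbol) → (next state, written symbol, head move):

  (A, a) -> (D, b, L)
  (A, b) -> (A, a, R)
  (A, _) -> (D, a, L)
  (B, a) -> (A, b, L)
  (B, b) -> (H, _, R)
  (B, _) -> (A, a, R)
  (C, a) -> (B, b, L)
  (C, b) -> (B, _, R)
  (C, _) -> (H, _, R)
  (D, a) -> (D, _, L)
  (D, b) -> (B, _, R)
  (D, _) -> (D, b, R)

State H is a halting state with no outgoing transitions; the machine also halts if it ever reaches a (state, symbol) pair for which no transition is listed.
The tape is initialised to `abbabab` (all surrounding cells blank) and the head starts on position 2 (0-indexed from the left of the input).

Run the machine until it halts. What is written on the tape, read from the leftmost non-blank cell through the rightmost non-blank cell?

abbbb

state=A head=2 tape=ab[b]abab_   (A,b)→(A,a,R)
state=A head=3 tape=aba[a]bab_   (A,a)→(D,b,L)
state=D head=2 tape=ab[a]bbab_   (D,a)→(D,_,L)
state=D head=1 tape=a[b]_bbab_   (D,b)→(B,_,R)
state=B head=2 tape=a_[_]bbab_   (B,_)→(A,a,R)
state=A head=3 tape=a_a[b]bab_   (A,b)→(A,a,R)
state=A head=4 tape=a_aa[b]ab_   (A,b)→(A,a,R)
state=A head=5 tape=a_aaa[a]b_   (A,a)→(D,b,L)
state=D head=4 tape=a_aa[a]bb_   (D,a)→(D,_,L)
state=D head=3 tape=a_a[a]_bb_   (D,a)→(D,_,L)
state=D head=2 tape=a_[a]__bb_   (D,a)→(D,_,L)
state=D head=1 tape=a[_]___bb_   (D,_)→(D,b,R)
state=D head=2 tape=ab[_]__bb_   (D,_)→(D,b,R)
state=D head=3 tape=abb[_]_bb_   (D,_)→(D,b,R)
state=D head=4 tape=abbb[_]bb_   (D,_)→(D,b,R)
state=D head=5 tape=abbbb[b]b_   (D,b)→(B,_,R)
state=B head=6 tape=abbbb_[b]_   (B,b)→(H,_,R)
state=H head=7 tape=abbbb__[_]
The non-blank tape span at halt is abbbb.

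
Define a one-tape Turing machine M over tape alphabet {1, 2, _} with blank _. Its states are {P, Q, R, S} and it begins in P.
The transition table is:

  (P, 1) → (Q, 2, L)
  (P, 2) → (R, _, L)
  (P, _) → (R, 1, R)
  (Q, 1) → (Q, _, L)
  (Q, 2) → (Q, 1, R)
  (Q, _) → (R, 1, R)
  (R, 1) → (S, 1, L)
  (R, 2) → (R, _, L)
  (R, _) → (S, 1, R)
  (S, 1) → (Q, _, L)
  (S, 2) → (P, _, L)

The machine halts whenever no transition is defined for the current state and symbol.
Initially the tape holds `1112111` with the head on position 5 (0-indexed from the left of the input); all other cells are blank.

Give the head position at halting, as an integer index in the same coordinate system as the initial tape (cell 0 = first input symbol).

1

state=P head=5 tape=_11121[1]1   (P,1)→(Q,2,L)
state=Q head=4 tape=_1112[1]21   (Q,1)→(Q,_,L)
state=Q head=3 tape=_111[2]_21   (Q,2)→(Q,1,R)
state=Q head=4 tape=_1111[_]21   (Q,_)→(R,1,R)
state=R head=5 tape=_11111[2]1   (R,2)→(R,_,L)
state=R head=4 tape=_1111[1]_1   (R,1)→(S,1,L)
state=S head=3 tape=_111[1]1_1   (S,1)→(Q,_,L)
state=Q head=2 tape=_11[1]_1_1   (Q,1)→(Q,_,L)
state=Q head=1 tape=_1[1]__1_1   (Q,1)→(Q,_,L)
state=Q head=0 tape=_[1]___1_1   (Q,1)→(Q,_,L)
state=Q head=-1 tape=[_]____1_1   (Q,_)→(R,1,R)
state=R head=0 tape=1[_]___1_1   (R,_)→(S,1,R)
state=S head=1 tape=11[_]__1_1
At halt the head is at cell 1.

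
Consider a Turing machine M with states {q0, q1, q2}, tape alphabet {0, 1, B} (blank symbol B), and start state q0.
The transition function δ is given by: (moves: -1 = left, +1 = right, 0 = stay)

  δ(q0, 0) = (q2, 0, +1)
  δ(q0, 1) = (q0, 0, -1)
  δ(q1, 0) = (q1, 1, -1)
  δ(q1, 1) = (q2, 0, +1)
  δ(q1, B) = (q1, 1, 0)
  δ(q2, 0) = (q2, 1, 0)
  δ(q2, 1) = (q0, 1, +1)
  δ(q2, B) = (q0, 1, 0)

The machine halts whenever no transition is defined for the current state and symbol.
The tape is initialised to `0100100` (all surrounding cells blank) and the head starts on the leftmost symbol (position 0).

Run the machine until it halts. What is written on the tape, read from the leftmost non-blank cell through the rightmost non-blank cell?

q0 | [0]100100BB   read 0 → write 0, move +1, go to q2
q2 | 0[1]00100BB   read 1 → write 1, move +1, go to q0
q0 | 01[0]0100BB   read 0 → write 0, move +1, go to q2
q2 | 010[0]100BB   read 0 → write 1, move 0, go to q2
q2 | 010[1]100BB   read 1 → write 1, move +1, go to q0
q0 | 0101[1]00BB   read 1 → write 0, move -1, go to q0
q0 | 010[1]000BB   read 1 → write 0, move -1, go to q0
q0 | 01[0]0000BB   read 0 → write 0, move +1, go to q2
q2 | 010[0]000BB   read 0 → write 1, move 0, go to q2
q2 | 010[1]000BB   read 1 → write 1, move +1, go to q0
q0 | 0101[0]00BB   read 0 → write 0, move +1, go to q2
q2 | 01010[0]0BB   read 0 → write 1, move 0, go to q2
q2 | 01010[1]0BB   read 1 → write 1, move +1, go to q0
q0 | 010101[0]BB   read 0 → write 0, move +1, go to q2
q2 | 0101010[B]B   read B → write 1, move 0, go to q0
q0 | 0101010[1]B   read 1 → write 0, move -1, go to q0
q0 | 010101[0]0B   read 0 → write 0, move +1, go to q2
q2 | 0101010[0]B   read 0 → write 1, move 0, go to q2
q2 | 0101010[1]B   read 1 → write 1, move +1, go to q0
q0 | 01010101[B]
The non-blank tape span at halt is 01010101.

01010101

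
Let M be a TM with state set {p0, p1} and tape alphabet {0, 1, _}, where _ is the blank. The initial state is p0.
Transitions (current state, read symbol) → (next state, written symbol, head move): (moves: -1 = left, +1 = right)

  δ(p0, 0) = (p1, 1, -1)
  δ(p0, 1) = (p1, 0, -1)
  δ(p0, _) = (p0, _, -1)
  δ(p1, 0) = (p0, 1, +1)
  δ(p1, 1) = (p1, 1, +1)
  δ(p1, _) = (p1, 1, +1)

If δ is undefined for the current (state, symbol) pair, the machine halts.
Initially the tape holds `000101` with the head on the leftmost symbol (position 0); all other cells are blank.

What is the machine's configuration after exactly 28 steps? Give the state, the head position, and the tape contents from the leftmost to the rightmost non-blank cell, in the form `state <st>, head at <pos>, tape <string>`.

state=p0 head=0 tape=_[0]00101_   (p0,0)→(p1,1,-1)
state=p1 head=-1 tape=[_]100101_   (p1,_)→(p1,1,+1)
state=p1 head=0 tape=1[1]00101_   (p1,1)→(p1,1,+1)
state=p1 head=1 tape=11[0]0101_   (p1,0)→(p0,1,+1)
state=p0 head=2 tape=111[0]101_   (p0,0)→(p1,1,-1)
state=p1 head=1 tape=11[1]1101_   (p1,1)→(p1,1,+1)
state=p1 head=2 tape=111[1]101_   (p1,1)→(p1,1,+1)
state=p1 head=3 tape=1111[1]01_   (p1,1)→(p1,1,+1)
state=p1 head=4 tape=11111[0]1_   (p1,0)→(p0,1,+1)
state=p0 head=5 tape=111111[1]_   (p0,1)→(p1,0,-1)
state=p1 head=4 tape=11111[1]0_   (p1,1)→(p1,1,+1)
state=p1 head=5 tape=111111[0]_   (p1,0)→(p0,1,+1)
state=p0 head=6 tape=1111111[_]   (p0,_)→(p0,_,-1)
state=p0 head=5 tape=111111[1]_   (p0,1)→(p1,0,-1)
state=p1 head=4 tape=11111[1]0_   (p1,1)→(p1,1,+1)
state=p1 head=5 tape=111111[0]_   (p1,0)→(p0,1,+1)
state=p0 head=6 tape=1111111[_]   (p0,_)→(p0,_,-1)
state=p0 head=5 tape=111111[1]_   (p0,1)→(p1,0,-1)
state=p1 head=4 tape=11111[1]0_   (p1,1)→(p1,1,+1)
state=p1 head=5 tape=111111[0]_   (p1,0)→(p0,1,+1)
state=p0 head=6 tape=1111111[_]   (p0,_)→(p0,_,-1)
state=p0 head=5 tape=111111[1]_   (p0,1)→(p1,0,-1)
state=p1 head=4 tape=11111[1]0_   (p1,1)→(p1,1,+1)
state=p1 head=5 tape=111111[0]_   (p1,0)→(p0,1,+1)
state=p0 head=6 tape=1111111[_]   (p0,_)→(p0,_,-1)
state=p0 head=5 tape=111111[1]_   (p0,1)→(p1,0,-1)
state=p1 head=4 tape=11111[1]0_   (p1,1)→(p1,1,+1)
state=p1 head=5 tape=111111[0]_   (p1,0)→(p0,1,+1)
state=p0 head=6 tape=1111111[_]
After 28 steps: state p0, head at 6, tape 1111111.

state p0, head at 6, tape 1111111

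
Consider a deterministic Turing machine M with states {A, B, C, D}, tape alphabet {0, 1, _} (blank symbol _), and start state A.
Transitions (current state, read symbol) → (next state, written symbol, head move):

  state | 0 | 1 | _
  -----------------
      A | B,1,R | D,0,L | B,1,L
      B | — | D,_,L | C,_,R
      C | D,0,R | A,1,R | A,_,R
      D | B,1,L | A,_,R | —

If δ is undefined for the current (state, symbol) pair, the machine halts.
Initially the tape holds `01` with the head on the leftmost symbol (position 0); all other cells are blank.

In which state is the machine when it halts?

A | [0]1_   read 0 → write 1, move R, go to B
B | 1[1]_   read 1 → write _, move L, go to D
D | [1]__   read 1 → write _, move R, go to A
A | _[_]_   read _ → write 1, move L, go to B
B | [_]1_   read _ → write _, move R, go to C
C | _[1]_   read 1 → write 1, move R, go to A
A | _1[_]   read _ → write 1, move L, go to B
B | _[1]1   read 1 → write _, move L, go to D
D | [_]_1
No transition is defined for (D, _); M halts in state D.

D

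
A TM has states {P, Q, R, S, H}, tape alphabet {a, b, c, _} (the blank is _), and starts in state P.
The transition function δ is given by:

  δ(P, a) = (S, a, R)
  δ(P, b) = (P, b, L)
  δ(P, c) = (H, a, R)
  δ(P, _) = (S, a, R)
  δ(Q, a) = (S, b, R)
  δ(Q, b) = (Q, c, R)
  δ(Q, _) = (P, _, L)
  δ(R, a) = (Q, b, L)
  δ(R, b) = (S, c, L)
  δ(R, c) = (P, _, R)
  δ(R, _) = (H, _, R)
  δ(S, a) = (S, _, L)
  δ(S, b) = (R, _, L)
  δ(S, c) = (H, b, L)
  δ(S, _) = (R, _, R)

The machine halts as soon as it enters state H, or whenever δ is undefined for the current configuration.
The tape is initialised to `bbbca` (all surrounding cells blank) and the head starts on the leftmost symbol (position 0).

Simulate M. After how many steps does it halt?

30

state=P head=0 tape=___[b]bbca   (P,b)→(P,b,L)
state=P head=-1 tape=__[_]bbbca   (P,_)→(S,a,R)
state=S head=0 tape=__a[b]bbca   (S,b)→(R,_,L)
state=R head=-1 tape=__[a]_bbca   (R,a)→(Q,b,L)
state=Q head=-2 tape=_[_]b_bbca   (Q,_)→(P,_,L)
state=P head=-3 tape=[_]_b_bbca   (P,_)→(S,a,R)
state=S head=-2 tape=a[_]b_bbca   (S,_)→(R,_,R)
state=R head=-1 tape=a_[b]_bbca   (R,b)→(S,c,L)
state=S head=-2 tape=a[_]c_bbca   (S,_)→(R,_,R)
state=R head=-1 tape=a_[c]_bbca   (R,c)→(P,_,R)
state=P head=0 tape=a__[_]bbca   (P,_)→(S,a,R)
state=S head=1 tape=a__a[b]bca   (S,b)→(R,_,L)
state=R head=0 tape=a__[a]_bca   (R,a)→(Q,b,L)
state=Q head=-1 tape=a_[_]b_bca   (Q,_)→(P,_,L)
state=P head=-2 tape=a[_]_b_bca   (P,_)→(S,a,R)
state=S head=-1 tape=aa[_]b_bca   (S,_)→(R,_,R)
state=R head=0 tape=aa_[b]_bca   (R,b)→(S,c,L)
state=S head=-1 tape=aa[_]c_bca   (S,_)→(R,_,R)
state=R head=0 tape=aa_[c]_bca   (R,c)→(P,_,R)
state=P head=1 tape=aa__[_]bca   (P,_)→(S,a,R)
state=S head=2 tape=aa__a[b]ca   (S,b)→(R,_,L)
state=R head=1 tape=aa__[a]_ca   (R,a)→(Q,b,L)
state=Q head=0 tape=aa_[_]b_ca   (Q,_)→(P,_,L)
state=P head=-1 tape=aa[_]_b_ca   (P,_)→(S,a,R)
state=S head=0 tape=aaa[_]b_ca   (S,_)→(R,_,R)
state=R head=1 tape=aaa_[b]_ca   (R,b)→(S,c,L)
state=S head=0 tape=aaa[_]c_ca   (S,_)→(R,_,R)
state=R head=1 tape=aaa_[c]_ca   (R,c)→(P,_,R)
state=P head=2 tape=aaa__[_]ca   (P,_)→(S,a,R)
state=S head=3 tape=aaa__a[c]a   (S,c)→(H,b,L)
state=H head=2 tape=aaa__[a]ba
M halts after 30 transitions.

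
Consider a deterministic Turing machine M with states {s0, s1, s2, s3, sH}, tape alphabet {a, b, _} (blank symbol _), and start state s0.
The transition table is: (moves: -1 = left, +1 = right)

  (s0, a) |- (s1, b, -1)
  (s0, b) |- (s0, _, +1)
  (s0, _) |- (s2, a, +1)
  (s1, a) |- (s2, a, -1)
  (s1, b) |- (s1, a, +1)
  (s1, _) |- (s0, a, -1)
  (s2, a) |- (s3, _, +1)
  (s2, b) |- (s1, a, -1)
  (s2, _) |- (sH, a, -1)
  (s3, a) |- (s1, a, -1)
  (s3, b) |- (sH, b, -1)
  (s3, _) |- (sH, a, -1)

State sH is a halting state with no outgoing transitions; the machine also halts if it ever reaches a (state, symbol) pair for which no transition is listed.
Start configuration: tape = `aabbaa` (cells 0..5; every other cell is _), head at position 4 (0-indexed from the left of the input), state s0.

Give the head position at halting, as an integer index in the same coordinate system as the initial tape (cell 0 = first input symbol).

state=s0 head=4 tape=___aabb[a]a   (s0,a)→(s1,b,-1)
state=s1 head=3 tape=___aab[b]ba   (s1,b)→(s1,a,+1)
state=s1 head=4 tape=___aaba[b]a   (s1,b)→(s1,a,+1)
state=s1 head=5 tape=___aabaa[a]   (s1,a)→(s2,a,-1)
state=s2 head=4 tape=___aaba[a]a   (s2,a)→(s3,_,+1)
state=s3 head=5 tape=___aaba_[a]   (s3,a)→(s1,a,-1)
state=s1 head=4 tape=___aaba[_]a   (s1,_)→(s0,a,-1)
state=s0 head=3 tape=___aab[a]aa   (s0,a)→(s1,b,-1)
state=s1 head=2 tape=___aa[b]baa   (s1,b)→(s1,a,+1)
state=s1 head=3 tape=___aaa[b]aa   (s1,b)→(s1,a,+1)
state=s1 head=4 tape=___aaaa[a]a   (s1,a)→(s2,a,-1)
state=s2 head=3 tape=___aaa[a]aa   (s2,a)→(s3,_,+1)
state=s3 head=4 tape=___aaa_[a]a   (s3,a)→(s1,a,-1)
state=s1 head=3 tape=___aaa[_]aa   (s1,_)→(s0,a,-1)
state=s0 head=2 tape=___aa[a]aaa   (s0,a)→(s1,b,-1)
state=s1 head=1 tape=___a[a]baaa   (s1,a)→(s2,a,-1)
state=s2 head=0 tape=___[a]abaaa   (s2,a)→(s3,_,+1)
state=s3 head=1 tape=____[a]baaa   (s3,a)→(s1,a,-1)
state=s1 head=0 tape=___[_]abaaa   (s1,_)→(s0,a,-1)
state=s0 head=-1 tape=__[_]aabaaa   (s0,_)→(s2,a,+1)
state=s2 head=0 tape=__a[a]abaaa   (s2,a)→(s3,_,+1)
state=s3 head=1 tape=__a_[a]baaa   (s3,a)→(s1,a,-1)
state=s1 head=0 tape=__a[_]abaaa   (s1,_)→(s0,a,-1)
state=s0 head=-1 tape=__[a]aabaaa   (s0,a)→(s1,b,-1)
state=s1 head=-2 tape=_[_]baabaaa   (s1,_)→(s0,a,-1)
state=s0 head=-3 tape=[_]abaabaaa   (s0,_)→(s2,a,+1)
state=s2 head=-2 tape=a[a]baabaaa   (s2,a)→(s3,_,+1)
state=s3 head=-1 tape=a_[b]aabaaa   (s3,b)→(sH,b,-1)
state=sH head=-2 tape=a[_]baabaaa
At halt the head is at cell -2.

-2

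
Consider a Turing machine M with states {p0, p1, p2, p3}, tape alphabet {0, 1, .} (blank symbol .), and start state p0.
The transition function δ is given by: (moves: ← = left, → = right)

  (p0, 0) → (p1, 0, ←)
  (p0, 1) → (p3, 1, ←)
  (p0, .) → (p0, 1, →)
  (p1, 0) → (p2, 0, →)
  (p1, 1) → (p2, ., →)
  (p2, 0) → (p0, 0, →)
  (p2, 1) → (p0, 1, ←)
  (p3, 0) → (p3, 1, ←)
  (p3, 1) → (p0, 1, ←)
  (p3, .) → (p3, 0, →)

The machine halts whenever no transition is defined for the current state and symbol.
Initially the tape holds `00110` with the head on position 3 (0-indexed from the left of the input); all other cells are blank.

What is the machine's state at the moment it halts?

p0 | ..001[1]0   read 1 → write 1, move ←, go to p3
p3 | ..00[1]10   read 1 → write 1, move ←, go to p0
p0 | ..0[0]110   read 0 → write 0, move ←, go to p1
p1 | ..[0]0110   read 0 → write 0, move →, go to p2
p2 | ..0[0]110   read 0 → write 0, move →, go to p0
p0 | ..00[1]10   read 1 → write 1, move ←, go to p3
p3 | ..0[0]110   read 0 → write 1, move ←, go to p3
p3 | ..[0]1110   read 0 → write 1, move ←, go to p3
p3 | .[.]11110   read . → write 0, move →, go to p3
p3 | .0[1]1110   read 1 → write 1, move ←, go to p0
p0 | .[0]11110   read 0 → write 0, move ←, go to p1
p1 | [.]011110
No transition is defined for (p1, .); M halts in state p1.

p1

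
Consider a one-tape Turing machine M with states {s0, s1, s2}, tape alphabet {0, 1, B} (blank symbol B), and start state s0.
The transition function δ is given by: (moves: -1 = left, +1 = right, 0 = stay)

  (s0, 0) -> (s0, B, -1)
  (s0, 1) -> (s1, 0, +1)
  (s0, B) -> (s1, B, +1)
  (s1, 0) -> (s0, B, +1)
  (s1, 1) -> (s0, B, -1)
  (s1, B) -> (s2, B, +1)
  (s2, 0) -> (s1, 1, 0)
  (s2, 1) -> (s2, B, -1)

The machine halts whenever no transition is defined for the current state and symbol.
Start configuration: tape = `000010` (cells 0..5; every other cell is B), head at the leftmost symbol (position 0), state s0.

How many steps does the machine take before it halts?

s0 | B[0]00010   read 0 → write B, move -1, go to s0
s0 | [B]B00010   read B → write B, move +1, go to s1
s1 | B[B]00010   read B → write B, move +1, go to s2
s2 | BB[0]0010   read 0 → write 1, move 0, go to s1
s1 | BB[1]0010   read 1 → write B, move -1, go to s0
s0 | B[B]B0010   read B → write B, move +1, go to s1
s1 | BB[B]0010   read B → write B, move +1, go to s2
s2 | BBB[0]010   read 0 → write 1, move 0, go to s1
s1 | BBB[1]010   read 1 → write B, move -1, go to s0
s0 | BB[B]B010   read B → write B, move +1, go to s1
s1 | BBB[B]010   read B → write B, move +1, go to s2
s2 | BBBB[0]10   read 0 → write 1, move 0, go to s1
s1 | BBBB[1]10   read 1 → write B, move -1, go to s0
s0 | BBB[B]B10   read B → write B, move +1, go to s1
s1 | BBBB[B]10   read B → write B, move +1, go to s2
s2 | BBBBB[1]0   read 1 → write B, move -1, go to s2
s2 | BBBB[B]B0
M halts after 16 transitions.

16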